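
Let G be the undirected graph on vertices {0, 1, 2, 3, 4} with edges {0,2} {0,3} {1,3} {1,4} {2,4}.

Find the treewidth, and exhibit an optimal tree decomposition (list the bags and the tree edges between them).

Every bag has size at most 3, so the width is 3 − 1 = 2 and tw(G) ≤ 2. The edges 0–2–4–1–3–0 form a cycle, so G is not a tree and its treewidth is at least 2. Therefore the treewidth is 2.

Treewidth 2.
One such decomposition:
Bags: B1 = {0, 2, 4}  B2 = {0, 1, 4}  B3 = {0, 1, 3}
Tree: B1–B2, B2–B3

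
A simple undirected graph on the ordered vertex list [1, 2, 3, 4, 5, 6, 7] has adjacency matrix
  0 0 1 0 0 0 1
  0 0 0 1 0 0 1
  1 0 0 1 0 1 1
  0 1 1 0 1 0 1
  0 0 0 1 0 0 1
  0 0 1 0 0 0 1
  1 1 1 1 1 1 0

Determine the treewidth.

2

A width-2 tree decomposition is:
Bags: B1 = {1, 3, 7}  B2 = {3, 4, 7}  B3 = {3, 6, 7}  B4 = {2, 4, 7}  B5 = {4, 5, 7}
Tree: B1–B2, B1–B3, B2–B4, B2–B5
The largest bag has 3 vertices, giving width 2; this decomposition certifies tw(G) ≤ 2. For the lower bound, the 3 vertices {2, 4, 7} are pairwise adjacent, and any tree decomposition puts a clique entirely inside one bag — forcing width ≥ 2. Therefore the treewidth is 2.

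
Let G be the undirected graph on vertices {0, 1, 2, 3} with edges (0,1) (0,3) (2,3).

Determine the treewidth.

1

A width-1 tree decomposition is:
Bags: B1 = {0, 1}  B2 = {0, 3}  B3 = {2, 3}
Tree: B1–B2, B2–B3
Every bag has size at most 2, so the width is 2 − 1 = 1 and tw(G) ≤ 1. G has an edge, so its treewidth is at least 1. Combining the bounds, tw(G) = 1.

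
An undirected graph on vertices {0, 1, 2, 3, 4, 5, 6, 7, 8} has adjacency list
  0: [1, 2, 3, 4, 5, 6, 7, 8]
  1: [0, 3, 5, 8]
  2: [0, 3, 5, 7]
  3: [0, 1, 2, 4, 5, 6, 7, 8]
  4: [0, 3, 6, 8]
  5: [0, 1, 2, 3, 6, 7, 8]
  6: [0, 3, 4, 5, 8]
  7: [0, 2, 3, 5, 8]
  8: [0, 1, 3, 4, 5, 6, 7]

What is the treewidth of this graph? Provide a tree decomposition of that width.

Treewidth 4.
One optimal decomposition is:
Bags: B1 = {0, 1, 3, 5, 8}  B2 = {0, 3, 5, 6, 8}  B3 = {0, 3, 5, 7, 8}  B4 = {0, 3, 4, 6, 8}  B5 = {0, 2, 3, 5, 7}
Tree: B1–B2, B2–B3, B2–B4, B3–B5

Every bag has size at most 5, so the width is 5 − 1 = 4 and tw(G) ≤ 4. On the other hand G contains the 5-clique {0, 3, 4, 6, 8}. A clique must lie in a single bag of any decomposition, so no decomposition can have width below 4. Combining the bounds, tw(G) = 4.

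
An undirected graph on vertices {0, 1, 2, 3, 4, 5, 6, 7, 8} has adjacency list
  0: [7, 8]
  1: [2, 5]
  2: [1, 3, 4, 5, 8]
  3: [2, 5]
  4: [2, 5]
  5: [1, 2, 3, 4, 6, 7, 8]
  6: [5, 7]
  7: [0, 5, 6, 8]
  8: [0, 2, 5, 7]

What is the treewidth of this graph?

2

A width-2 tree decomposition is:
Bags: B1 = {5, 7, 8}  B2 = {2, 5, 8}  B3 = {2, 4, 5}  B4 = {1, 2, 5}  B5 = {0, 7, 8}  B6 = {2, 3, 5}  B7 = {5, 6, 7}
Tree: B1–B2, B2–B3, B3–B4, B1–B5, B4–B6, B1–B7
The largest bag has 3 vertices, giving width 2; this decomposition certifies tw(G) ≤ 2. Conversely, {0, 7, 8} is a clique of size 3, and the vertices of any clique must share a bag in every tree decomposition; so some bag has ≥ 3 vertices and tw(G) ≥ 2. Therefore the treewidth is 2.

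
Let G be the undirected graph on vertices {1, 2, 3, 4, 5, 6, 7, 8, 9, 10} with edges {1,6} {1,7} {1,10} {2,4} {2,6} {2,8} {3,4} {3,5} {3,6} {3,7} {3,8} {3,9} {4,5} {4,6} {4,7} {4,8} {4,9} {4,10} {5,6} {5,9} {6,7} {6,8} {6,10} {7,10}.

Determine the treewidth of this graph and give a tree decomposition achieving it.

Treewidth 3.
Bags: B1 = {3, 4, 6, 7}  B2 = {3, 4, 5, 6}  B3 = {3, 4, 5, 9}  B4 = {4, 6, 7, 10}  B5 = {3, 4, 6, 8}  B6 = {2, 4, 6, 8}  B7 = {1, 6, 7, 10}
Tree: B1–B2, B2–B3, B1–B4, B1–B5, B5–B6, B4–B7

The largest bag has 4 vertices, giving width 3; this decomposition certifies tw(G) ≤ 3. On the other hand G contains the 4-clique {1, 6, 7, 10}. A clique must lie in a single bag of any decomposition, so no decomposition can have width below 3. The upper and lower bounds meet at 3, so that is the treewidth.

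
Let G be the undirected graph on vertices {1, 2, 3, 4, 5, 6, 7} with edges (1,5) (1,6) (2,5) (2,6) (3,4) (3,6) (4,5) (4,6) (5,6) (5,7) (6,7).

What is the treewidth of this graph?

2

A width-2 tree decomposition is:
Bags: B1 = {3, 4, 6}  B2 = {4, 5, 6}  B3 = {2, 5, 6}  B4 = {1, 5, 6}  B5 = {5, 6, 7}
Tree: B1–B2, B2–B3, B3–B4, B4–B5
The largest bag has 3 vertices, giving width 2; this decomposition certifies tw(G) ≤ 2. On the other hand G contains the 3-clique {3, 4, 6}. A clique must lie in a single bag of any decomposition, so no decomposition can have width below 2. Hence tw(G) = 2 exactly.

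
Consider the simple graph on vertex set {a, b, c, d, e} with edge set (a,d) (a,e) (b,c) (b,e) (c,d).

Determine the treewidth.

A width-2 tree decomposition is:
Bags: B1 = {a, d, e}  B2 = {b, d, e}  B3 = {b, c, d}
Tree: B1–B2, B2–B3
Every bag has size at most 3, so the width is 3 − 1 = 2 and tw(G) ≤ 2. For the lower bound, G contains the cycle d–a–e–b–c–d, so G is not a forest; only forests have treewidth ≤ 1, hence tw(G) ≥ 2. The upper and lower bounds meet at 2, so that is the treewidth.

2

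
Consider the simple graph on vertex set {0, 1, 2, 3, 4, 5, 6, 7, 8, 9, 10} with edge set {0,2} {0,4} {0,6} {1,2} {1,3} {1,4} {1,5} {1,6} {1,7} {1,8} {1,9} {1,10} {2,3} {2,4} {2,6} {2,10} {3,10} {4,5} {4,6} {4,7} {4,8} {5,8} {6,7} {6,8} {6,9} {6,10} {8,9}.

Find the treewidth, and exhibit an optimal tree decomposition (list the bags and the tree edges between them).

The largest bag has 4 vertices, giving width 3; this decomposition certifies tw(G) ≤ 3. For the lower bound, the 4 vertices {0, 2, 4, 6} are pairwise adjacent, and any tree decomposition puts a clique entirely inside one bag — forcing width ≥ 3. Therefore the treewidth is 3.

Treewidth 3.
One optimal decomposition is:
Bags: B1 = {1, 4, 6, 7}  B2 = {1, 4, 6, 8}  B3 = {1, 4, 5, 8}  B4 = {1, 2, 4, 6}  B5 = {1, 2, 6, 10}  B6 = {1, 2, 3, 10}  B7 = {1, 6, 8, 9}  B8 = {0, 2, 4, 6}
Tree: B1–B2, B2–B3, B1–B4, B4–B5, B5–B6, B2–B7, B4–B8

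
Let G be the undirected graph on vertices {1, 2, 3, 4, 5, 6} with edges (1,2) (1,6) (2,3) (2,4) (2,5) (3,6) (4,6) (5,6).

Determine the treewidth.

2

A width-2 tree decomposition is:
Bags: B1 = {2, 3, 6}  B2 = {1, 2, 6}  B3 = {2, 4, 6}  B4 = {2, 5, 6}
Tree: B1–B2, B2–B3, B3–B4
Every bag has size at most 3, so the width is 3 − 1 = 2 and tw(G) ≤ 2. The edges 3–6–1–2–3 form a cycle, so G is not a tree and its treewidth is at least 2. Therefore the treewidth is 2.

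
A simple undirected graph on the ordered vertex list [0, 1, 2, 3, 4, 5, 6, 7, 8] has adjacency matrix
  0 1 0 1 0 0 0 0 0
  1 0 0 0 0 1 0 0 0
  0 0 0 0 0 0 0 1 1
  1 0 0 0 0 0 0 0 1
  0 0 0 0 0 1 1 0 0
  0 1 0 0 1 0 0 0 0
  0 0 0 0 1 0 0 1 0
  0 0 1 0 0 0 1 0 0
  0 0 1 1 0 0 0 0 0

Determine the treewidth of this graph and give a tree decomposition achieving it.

Each bag holds 3 vertices, so the decomposition has width 2, which upper-bounds the treewidth. The edges 6–7–2–8–3–0–1–5–4–6 form a cycle, so G is not a tree and its treewidth is at least 2. Hence tw(G) = 2 exactly.

Treewidth 2.
Bags: B1 = {2, 6, 7}  B2 = {2, 6, 8}  B3 = {3, 6, 8}  B4 = {0, 3, 6}  B5 = {0, 1, 6}  B6 = {1, 5, 6}  B7 = {4, 5, 6}
Tree: B1–B2, B2–B3, B3–B4, B4–B5, B5–B6, B6–B7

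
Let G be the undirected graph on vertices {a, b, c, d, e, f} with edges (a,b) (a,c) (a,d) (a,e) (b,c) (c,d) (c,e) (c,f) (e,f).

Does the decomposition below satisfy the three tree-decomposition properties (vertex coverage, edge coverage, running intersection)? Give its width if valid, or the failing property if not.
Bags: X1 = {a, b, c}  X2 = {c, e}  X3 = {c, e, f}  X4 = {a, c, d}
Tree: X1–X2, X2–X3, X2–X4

A tree decomposition must satisfy three properties: every vertex lies in some bag; for every edge, both endpoints lie together in some bag; and for every vertex, the bags containing it form a connected subtree. Here edge (a,e) lies in no bag, so the decomposition is invalid.

No — edge (a,e) lies in no bag.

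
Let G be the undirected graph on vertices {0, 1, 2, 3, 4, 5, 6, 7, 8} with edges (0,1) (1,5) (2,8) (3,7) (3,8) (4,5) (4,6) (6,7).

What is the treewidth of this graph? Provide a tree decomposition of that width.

Treewidth 1.
One such decomposition:
Bags: B1 = {0, 1}  B2 = {1, 5}  B3 = {4, 5}  B4 = {4, 6}  B5 = {6, 7}  B6 = {3, 7}  B7 = {3, 8}  B8 = {2, 8}
Tree: B1–B2, B2–B3, B3–B4, B4–B5, B5–B6, B6–B7, B7–B8

The largest bag has 2 vertices, giving width 1; this decomposition certifies tw(G) ≤ 1. Any graph with an edge has treewidth ≥ 1, and G has the edge 0–1. Combining the bounds, tw(G) = 1.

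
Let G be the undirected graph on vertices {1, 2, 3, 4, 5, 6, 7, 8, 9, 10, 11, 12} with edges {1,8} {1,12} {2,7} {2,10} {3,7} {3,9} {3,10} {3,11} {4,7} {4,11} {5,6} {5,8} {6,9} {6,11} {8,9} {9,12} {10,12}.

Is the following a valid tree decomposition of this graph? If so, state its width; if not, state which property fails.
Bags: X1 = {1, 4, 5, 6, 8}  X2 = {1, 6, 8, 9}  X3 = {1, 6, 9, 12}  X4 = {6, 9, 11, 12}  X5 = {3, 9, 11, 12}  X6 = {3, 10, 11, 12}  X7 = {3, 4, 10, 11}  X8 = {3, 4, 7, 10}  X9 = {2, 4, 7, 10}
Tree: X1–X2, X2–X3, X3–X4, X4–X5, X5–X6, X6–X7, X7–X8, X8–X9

No — bags containing vertex 4 are not connected in the tree.

A tree decomposition must satisfy three properties: every vertex lies in some bag; for every edge, both endpoints lie together in some bag; and for every vertex, the bags containing it form a connected subtree. Here bags containing vertex 4 are not connected in the tree, so the decomposition is invalid.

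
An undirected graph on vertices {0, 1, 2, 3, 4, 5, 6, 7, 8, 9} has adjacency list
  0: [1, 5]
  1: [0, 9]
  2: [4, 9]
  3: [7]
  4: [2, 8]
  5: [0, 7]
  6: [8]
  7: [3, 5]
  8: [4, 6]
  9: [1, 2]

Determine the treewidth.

A width-1 tree decomposition is:
Bags: B1 = {3, 7}  B2 = {5, 7}  B3 = {0, 5}  B4 = {0, 1}  B5 = {1, 9}  B6 = {2, 9}  B7 = {2, 4}  B8 = {4, 8}  B9 = {6, 8}
Tree: B1–B2, B2–B3, B3–B4, B4–B5, B5–B6, B6–B7, B7–B8, B8–B9
Each bag holds 2 vertices, so the decomposition has width 1, which upper-bounds the treewidth. Any graph with an edge has treewidth ≥ 1, and G has the edge 3–7. The upper and lower bounds meet at 1, so that is the treewidth.

1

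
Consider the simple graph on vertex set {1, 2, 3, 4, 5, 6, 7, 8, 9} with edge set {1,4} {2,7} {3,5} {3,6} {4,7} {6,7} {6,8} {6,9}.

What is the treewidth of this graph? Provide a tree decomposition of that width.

Every bag has size at most 2, so the width is 2 − 1 = 1 and tw(G) ≤ 1. G has an edge, so its treewidth is at least 1. Combining the bounds, tw(G) = 1.

Treewidth 1.
Bags: B1 = {6, 7}  B2 = {4, 7}  B3 = {2, 7}  B4 = {6, 8}  B5 = {1, 4}  B6 = {3, 6}  B7 = {3, 5}  B8 = {6, 9}
Tree: B1–B2, B1–B3, B1–B4, B2–B5, B4–B6, B6–B7, B6–B8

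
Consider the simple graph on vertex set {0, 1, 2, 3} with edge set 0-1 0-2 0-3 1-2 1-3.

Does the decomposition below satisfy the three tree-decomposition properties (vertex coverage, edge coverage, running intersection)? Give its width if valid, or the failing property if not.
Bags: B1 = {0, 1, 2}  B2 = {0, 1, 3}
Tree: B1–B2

Yes; width 2.

Vertex coverage: the bags together contain {0, 1, 2, 3}, the full vertex set. Edge coverage: each edge of G has both endpoints in at least one bag. Running intersection: for every vertex, the bags containing it form a connected subtree. All three properties hold, so this is a valid tree decomposition of width max|bag| − 1 = 2, and hence tw(G) ≤ 2.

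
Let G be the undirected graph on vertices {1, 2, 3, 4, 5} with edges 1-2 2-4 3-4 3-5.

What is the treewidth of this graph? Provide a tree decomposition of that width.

Every bag has size at most 2, so the width is 2 − 1 = 1 and tw(G) ≤ 1. Since G has at least one edge (e.g. 1–2), it is not an edgeless graph, so tw(G) ≥ 1. Therefore the treewidth is 1.

Treewidth 1.
Bags: B1 = {1, 2}  B2 = {2, 4}  B3 = {3, 4}  B4 = {3, 5}
Tree: B1–B2, B2–B3, B3–B4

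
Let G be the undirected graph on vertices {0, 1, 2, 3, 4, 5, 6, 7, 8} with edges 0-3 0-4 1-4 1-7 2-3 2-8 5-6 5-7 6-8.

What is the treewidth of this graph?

2

A width-2 tree decomposition is:
Bags: B1 = {0, 2, 3}  B2 = {0, 2, 4}  B3 = {1, 2, 4}  B4 = {1, 2, 7}  B5 = {2, 5, 7}  B6 = {2, 5, 6}  B7 = {2, 6, 8}
Tree: B1–B2, B2–B3, B3–B4, B4–B5, B5–B6, B6–B7
Each bag holds 3 vertices, so the decomposition has width 2, which upper-bounds the treewidth. For the lower bound, G contains the cycle 2–3–0–4–1–7–5–6–8–2, so G is not a forest; only forests have treewidth ≤ 1, hence tw(G) ≥ 2. Combining the bounds, tw(G) = 2.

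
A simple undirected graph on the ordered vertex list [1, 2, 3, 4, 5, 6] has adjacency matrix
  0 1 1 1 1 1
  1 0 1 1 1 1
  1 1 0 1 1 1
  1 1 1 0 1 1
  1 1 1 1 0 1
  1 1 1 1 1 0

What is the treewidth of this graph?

A width-5 tree decomposition is:
Bags: B1 = {1, 2, 3, 4, 5, 6}
Tree: (single bag)
A single bag containing all 6 vertices is trivially a valid decomposition of width 5. Conversely, {1, 2, 3, 4, 5, 6} is a clique of size 6, and the vertices of any clique must share a bag in every tree decomposition; so some bag has ≥ 6 vertices and tw(G) ≥ 5. Hence tw(G) = 5 exactly.

5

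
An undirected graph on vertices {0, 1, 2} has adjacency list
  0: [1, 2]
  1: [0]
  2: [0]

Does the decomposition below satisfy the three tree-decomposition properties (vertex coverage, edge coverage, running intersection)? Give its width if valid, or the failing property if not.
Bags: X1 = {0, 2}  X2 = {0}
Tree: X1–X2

A tree decomposition must satisfy three properties: every vertex lies in some bag; for every edge, both endpoints lie together in some bag; and for every vertex, the bags containing it form a connected subtree. Here vertex 1 appears in no bag, so the decomposition is invalid.

No — vertex 1 appears in no bag.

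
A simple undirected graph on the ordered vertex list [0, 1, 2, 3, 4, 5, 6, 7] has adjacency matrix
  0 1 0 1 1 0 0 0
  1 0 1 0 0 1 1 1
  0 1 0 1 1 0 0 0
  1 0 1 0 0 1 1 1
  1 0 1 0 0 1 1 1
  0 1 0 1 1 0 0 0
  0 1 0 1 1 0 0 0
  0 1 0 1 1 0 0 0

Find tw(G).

A width-3 tree decomposition is:
Bags: B1 = {0, 1, 3, 4}  B2 = {1, 3, 4, 5}  B3 = {1, 2, 3, 4}  B4 = {1, 3, 4, 6}  B5 = {1, 3, 4, 7}
Tree: B1–B2, B2–B3, B3–B4, B4–B5
The largest bag has 4 vertices, giving width 3; this decomposition certifies tw(G) ≤ 3. For the lower bound: the 4 vertex sets {0,3}, {4,5}, {1}, {2} are disjoint, each induces a connected subgraph, and every pair is joined by at least one edge of G. Contracting each set to a single vertex therefore yields K_{4} as a minor, and since treewidth is minor-monotone, tw(G) ≥ tw(K_{4}) = 3. Combining the bounds, tw(G) = 3.

3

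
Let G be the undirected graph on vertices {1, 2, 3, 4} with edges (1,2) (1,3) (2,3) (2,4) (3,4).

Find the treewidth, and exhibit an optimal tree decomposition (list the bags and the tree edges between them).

Treewidth 2.
Bags: B1 = {2, 3, 4}  B2 = {1, 2, 3}
Tree: B1–B2

Every bag has size at most 3, so the width is 3 − 1 = 2 and tw(G) ≤ 2. Conversely, {1, 2, 3} is a clique of size 3, and the vertices of any clique must share a bag in every tree decomposition; so some bag has ≥ 3 vertices and tw(G) ≥ 2. Hence tw(G) = 2 exactly.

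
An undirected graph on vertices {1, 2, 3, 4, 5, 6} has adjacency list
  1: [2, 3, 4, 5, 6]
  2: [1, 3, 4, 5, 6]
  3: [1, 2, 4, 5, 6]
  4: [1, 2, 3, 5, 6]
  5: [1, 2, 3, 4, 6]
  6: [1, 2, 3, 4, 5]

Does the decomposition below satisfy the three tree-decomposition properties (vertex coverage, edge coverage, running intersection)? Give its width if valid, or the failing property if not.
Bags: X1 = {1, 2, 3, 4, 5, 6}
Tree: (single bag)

Every vertex of G appears in some bag (union = {1, 2, 3, 4, 5, 6}); every edge is covered by a bag; and for each vertex v the set of bags containing v is connected in the bag tree. The decomposition is therefore valid. The largest bag has 6 vertices, so the width is 5.

Yes; width 5.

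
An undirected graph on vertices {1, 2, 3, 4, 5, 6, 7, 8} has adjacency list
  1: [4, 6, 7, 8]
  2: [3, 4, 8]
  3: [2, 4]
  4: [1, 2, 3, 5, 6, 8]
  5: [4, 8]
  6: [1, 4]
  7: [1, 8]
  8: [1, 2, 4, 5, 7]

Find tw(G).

2

A width-2 tree decomposition is:
Bags: B1 = {4, 5, 8}  B2 = {2, 4, 8}  B3 = {1, 4, 8}  B4 = {1, 4, 6}  B5 = {1, 7, 8}  B6 = {2, 3, 4}
Tree: B1–B2, B1–B3, B3–B4, B3–B5, B2–B6
The largest bag has 3 vertices, giving width 2; this decomposition certifies tw(G) ≤ 2. Conversely, {1, 4, 8} is a clique of size 3, and the vertices of any clique must share a bag in every tree decomposition; so some bag has ≥ 3 vertices and tw(G) ≥ 2. Combining the bounds, tw(G) = 2.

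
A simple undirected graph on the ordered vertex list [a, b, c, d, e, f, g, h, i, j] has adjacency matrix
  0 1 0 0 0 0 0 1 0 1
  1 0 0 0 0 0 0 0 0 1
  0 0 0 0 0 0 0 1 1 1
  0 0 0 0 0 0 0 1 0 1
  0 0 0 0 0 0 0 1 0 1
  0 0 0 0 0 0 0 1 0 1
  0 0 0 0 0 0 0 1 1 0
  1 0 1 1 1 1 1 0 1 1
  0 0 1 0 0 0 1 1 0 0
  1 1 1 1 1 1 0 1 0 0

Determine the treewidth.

A width-2 tree decomposition is:
Bags: B1 = {a, h, j}  B2 = {c, h, j}  B3 = {c, h, i}  B4 = {g, h, i}  B5 = {e, h, j}  B6 = {a, b, j}  B7 = {f, h, j}  B8 = {d, h, j}
Tree: B1–B2, B2–B3, B3–B4, B2–B5, B1–B6, B1–B7, B7–B8
Every bag has size at most 3, so the width is 3 − 1 = 2 and tw(G) ≤ 2. On the other hand G contains the 3-clique {g, h, i}. A clique must lie in a single bag of any decomposition, so no decomposition can have width below 2. The upper and lower bounds meet at 2, so that is the treewidth.

2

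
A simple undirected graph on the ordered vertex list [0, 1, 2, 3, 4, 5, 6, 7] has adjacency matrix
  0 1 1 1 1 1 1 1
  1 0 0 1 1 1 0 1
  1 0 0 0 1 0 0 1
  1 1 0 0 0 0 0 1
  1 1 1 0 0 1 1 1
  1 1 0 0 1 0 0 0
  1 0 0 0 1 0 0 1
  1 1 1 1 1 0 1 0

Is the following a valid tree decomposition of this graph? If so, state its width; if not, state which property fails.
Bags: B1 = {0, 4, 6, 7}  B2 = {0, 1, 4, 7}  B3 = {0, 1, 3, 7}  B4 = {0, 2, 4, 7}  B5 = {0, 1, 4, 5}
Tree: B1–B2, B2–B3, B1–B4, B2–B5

Yes; width 3.

Checking the three conditions: (i) the bags cover all of {0, 1, 2, 3, 4, 5, 6, 7}; (ii) for each edge, some bag contains both endpoints; (iii) the bags containing any fixed vertex form a subtree. All hold, so the decomposition is valid with width 4 − 1 = 3.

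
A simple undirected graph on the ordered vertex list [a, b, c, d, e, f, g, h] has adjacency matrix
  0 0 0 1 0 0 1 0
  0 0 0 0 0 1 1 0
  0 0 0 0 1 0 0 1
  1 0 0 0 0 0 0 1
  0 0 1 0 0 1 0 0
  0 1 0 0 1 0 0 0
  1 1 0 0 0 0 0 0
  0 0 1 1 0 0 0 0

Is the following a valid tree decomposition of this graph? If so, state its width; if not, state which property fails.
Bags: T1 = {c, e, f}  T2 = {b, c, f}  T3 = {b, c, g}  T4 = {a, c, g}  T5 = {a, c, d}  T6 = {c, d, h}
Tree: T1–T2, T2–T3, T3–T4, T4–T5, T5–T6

Every vertex of G appears in some bag (union = {a, b, c, d, e, f, g, h}); every edge is covered by a bag; and for each vertex v the set of bags containing v is connected in the bag tree. The decomposition is therefore valid. The largest bag has 3 vertices, so the width is 2.

Yes; width 2.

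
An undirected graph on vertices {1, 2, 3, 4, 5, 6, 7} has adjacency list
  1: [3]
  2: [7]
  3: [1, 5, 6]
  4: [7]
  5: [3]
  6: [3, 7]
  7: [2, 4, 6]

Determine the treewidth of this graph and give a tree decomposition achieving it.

Treewidth 1.
Bags: B1 = {6, 7}  B2 = {3, 6}  B3 = {4, 7}  B4 = {2, 7}  B5 = {1, 3}  B6 = {3, 5}
Tree: B1–B2, B1–B3, B1–B4, B2–B5, B2–B6

Every bag has size at most 2, so the width is 2 − 1 = 1 and tw(G) ≤ 1. G has an edge, so its treewidth is at least 1. Therefore the treewidth is 1.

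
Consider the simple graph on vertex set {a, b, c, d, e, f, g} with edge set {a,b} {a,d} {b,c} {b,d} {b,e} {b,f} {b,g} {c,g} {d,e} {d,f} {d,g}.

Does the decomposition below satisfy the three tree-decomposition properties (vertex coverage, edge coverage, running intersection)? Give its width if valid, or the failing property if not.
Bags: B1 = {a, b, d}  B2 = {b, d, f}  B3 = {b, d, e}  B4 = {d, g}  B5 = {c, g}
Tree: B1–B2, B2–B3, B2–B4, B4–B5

No — edge (b,g) lies in no bag.

A tree decomposition must satisfy three properties: every vertex lies in some bag; for every edge, both endpoints lie together in some bag; and for every vertex, the bags containing it form a connected subtree. Here edge (b,g) lies in no bag, so the decomposition is invalid.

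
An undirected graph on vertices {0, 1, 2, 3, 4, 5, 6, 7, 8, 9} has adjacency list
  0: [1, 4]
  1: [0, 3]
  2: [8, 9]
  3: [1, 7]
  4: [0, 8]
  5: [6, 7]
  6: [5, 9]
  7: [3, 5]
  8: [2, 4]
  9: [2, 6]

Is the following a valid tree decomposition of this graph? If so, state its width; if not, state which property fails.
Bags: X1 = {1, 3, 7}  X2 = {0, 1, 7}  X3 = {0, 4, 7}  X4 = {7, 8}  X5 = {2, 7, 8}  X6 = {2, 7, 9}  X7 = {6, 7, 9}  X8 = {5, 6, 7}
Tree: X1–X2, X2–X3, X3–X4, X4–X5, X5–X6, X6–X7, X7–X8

No — edge (4,8) lies in no bag.

A tree decomposition must satisfy three properties: every vertex lies in some bag; for every edge, both endpoints lie together in some bag; and for every vertex, the bags containing it form a connected subtree. Here edge (4,8) lies in no bag, so the decomposition is invalid.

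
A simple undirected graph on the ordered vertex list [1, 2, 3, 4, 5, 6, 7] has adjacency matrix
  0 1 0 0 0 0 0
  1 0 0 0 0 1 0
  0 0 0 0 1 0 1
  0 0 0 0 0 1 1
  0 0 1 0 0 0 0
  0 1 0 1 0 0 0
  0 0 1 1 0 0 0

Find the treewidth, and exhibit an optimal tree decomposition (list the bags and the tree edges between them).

Treewidth 1.
Bags: B1 = {3, 5}  B2 = {3, 7}  B3 = {4, 7}  B4 = {4, 6}  B5 = {2, 6}  B6 = {1, 2}
Tree: B1–B2, B2–B3, B3–B4, B4–B5, B5–B6

Every bag has size at most 2, so the width is 2 − 1 = 1 and tw(G) ≤ 1. Since G has at least one edge (e.g. 5–3), it is not an edgeless graph, so tw(G) ≥ 1. Combining the bounds, tw(G) = 1.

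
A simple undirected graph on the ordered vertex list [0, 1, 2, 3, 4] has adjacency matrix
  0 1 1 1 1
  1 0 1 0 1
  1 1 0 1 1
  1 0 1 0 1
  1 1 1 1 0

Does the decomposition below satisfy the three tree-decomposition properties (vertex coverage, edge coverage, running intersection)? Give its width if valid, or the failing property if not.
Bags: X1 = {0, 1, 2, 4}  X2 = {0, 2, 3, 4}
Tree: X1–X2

Every vertex of G appears in some bag (union = {0, 1, 2, 3, 4}); every edge is covered by a bag; and for each vertex v the set of bags containing v is connected in the bag tree. The decomposition is therefore valid. The largest bag has 4 vertices, so the width is 3.

Yes; width 3.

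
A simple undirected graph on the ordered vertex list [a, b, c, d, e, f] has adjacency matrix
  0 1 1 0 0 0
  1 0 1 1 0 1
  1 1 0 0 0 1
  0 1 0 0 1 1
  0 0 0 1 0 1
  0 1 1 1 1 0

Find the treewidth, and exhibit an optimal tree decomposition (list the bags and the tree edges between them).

Each bag holds 3 vertices, so the decomposition has width 2, which upper-bounds the treewidth. On the other hand G contains the 3-clique {a, b, c}. A clique must lie in a single bag of any decomposition, so no decomposition can have width below 2. Hence tw(G) = 2 exactly.

Treewidth 2.
Bags: B1 = {b, c, f}  B2 = {b, d, f}  B3 = {a, b, c}  B4 = {d, e, f}
Tree: B1–B2, B1–B3, B2–B4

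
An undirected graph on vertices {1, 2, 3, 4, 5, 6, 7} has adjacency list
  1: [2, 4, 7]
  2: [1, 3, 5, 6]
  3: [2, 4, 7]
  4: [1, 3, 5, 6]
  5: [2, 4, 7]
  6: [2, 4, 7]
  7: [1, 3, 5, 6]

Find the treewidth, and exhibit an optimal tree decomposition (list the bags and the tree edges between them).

The largest bag has 4 vertices, giving width 3; this decomposition certifies tw(G) ≤ 3. For the lower bound: the 4 vertex sets {1,2}, {6,7}, {4}, {3} are disjoint, each induces a connected subgraph, and every pair is joined by at least one edge of G. Contracting each set to a single vertex therefore yields K_{4} as a minor, and since treewidth is minor-monotone, tw(G) ≥ tw(K_{4}) = 3. The upper and lower bounds meet at 3, so that is the treewidth.

Treewidth 3.
Bags: B1 = {1, 2, 4, 7}  B2 = {2, 4, 6, 7}  B3 = {2, 3, 4, 7}  B4 = {2, 4, 5, 7}
Tree: B1–B2, B2–B3, B3–B4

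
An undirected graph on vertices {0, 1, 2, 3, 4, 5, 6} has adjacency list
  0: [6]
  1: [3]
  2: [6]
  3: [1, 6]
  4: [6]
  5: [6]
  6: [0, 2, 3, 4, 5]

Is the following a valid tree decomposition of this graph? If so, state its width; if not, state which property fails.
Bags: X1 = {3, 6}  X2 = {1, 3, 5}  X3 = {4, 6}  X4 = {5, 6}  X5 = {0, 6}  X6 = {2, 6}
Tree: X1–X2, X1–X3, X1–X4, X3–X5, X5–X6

A tree decomposition must satisfy three properties: every vertex lies in some bag; for every edge, both endpoints lie together in some bag; and for every vertex, the bags containing it form a connected subtree. Here bags containing vertex 5 are not connected in the tree, so the decomposition is invalid.

No — bags containing vertex 5 are not connected in the tree.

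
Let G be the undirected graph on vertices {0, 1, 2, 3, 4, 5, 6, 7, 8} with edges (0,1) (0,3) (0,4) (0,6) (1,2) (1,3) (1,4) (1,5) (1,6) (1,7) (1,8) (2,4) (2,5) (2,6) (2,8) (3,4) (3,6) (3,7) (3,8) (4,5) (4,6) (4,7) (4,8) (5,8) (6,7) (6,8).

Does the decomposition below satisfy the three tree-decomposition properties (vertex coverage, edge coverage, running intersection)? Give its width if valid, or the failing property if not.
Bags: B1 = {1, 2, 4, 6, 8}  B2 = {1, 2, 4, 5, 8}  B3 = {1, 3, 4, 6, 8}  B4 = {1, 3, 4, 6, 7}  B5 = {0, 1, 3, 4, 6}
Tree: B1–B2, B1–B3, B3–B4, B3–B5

Checking the three conditions: (i) the bags cover all of {0, 1, 2, 3, 4, 5, 6, 7, 8}; (ii) for each edge, some bag contains both endpoints; (iii) the bags containing any fixed vertex form a subtree. All hold, so the decomposition is valid with width 5 − 1 = 4.

Yes; width 4.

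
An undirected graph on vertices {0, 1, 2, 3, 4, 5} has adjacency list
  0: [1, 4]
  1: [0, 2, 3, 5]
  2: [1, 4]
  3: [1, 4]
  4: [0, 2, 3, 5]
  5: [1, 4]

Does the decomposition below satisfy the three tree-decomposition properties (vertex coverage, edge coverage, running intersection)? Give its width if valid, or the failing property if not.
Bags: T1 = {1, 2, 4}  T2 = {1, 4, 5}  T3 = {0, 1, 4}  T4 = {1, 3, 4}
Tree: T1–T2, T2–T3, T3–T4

Vertex coverage: the bags together contain {0, 1, 2, 3, 4, 5}, the full vertex set. Edge coverage: each edge of G has both endpoints in at least one bag. Running intersection: for every vertex, the bags containing it form a connected subtree. All three properties hold, so this is a valid tree decomposition of width max|bag| − 1 = 2, and hence tw(G) ≤ 2.

Yes; width 2.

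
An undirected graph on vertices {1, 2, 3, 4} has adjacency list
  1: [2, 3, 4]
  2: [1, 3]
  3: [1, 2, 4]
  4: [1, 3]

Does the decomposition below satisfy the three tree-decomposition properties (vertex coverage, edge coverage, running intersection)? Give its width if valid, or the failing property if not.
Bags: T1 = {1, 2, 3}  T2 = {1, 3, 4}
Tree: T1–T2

Checking the three conditions: (i) the bags cover all of {1, 2, 3, 4}; (ii) for each edge, some bag contains both endpoints; (iii) the bags containing any fixed vertex form a subtree. All hold, so the decomposition is valid with width 3 − 1 = 2.

Yes; width 2.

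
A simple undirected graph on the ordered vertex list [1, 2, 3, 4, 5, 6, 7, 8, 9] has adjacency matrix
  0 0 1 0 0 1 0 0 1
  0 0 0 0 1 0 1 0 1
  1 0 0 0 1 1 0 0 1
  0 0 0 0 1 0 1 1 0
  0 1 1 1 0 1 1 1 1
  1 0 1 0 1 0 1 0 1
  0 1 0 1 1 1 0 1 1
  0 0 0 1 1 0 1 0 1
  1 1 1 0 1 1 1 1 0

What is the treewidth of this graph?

A width-3 tree decomposition is:
Bags: B1 = {5, 7, 8, 9}  B2 = {4, 5, 7, 8}  B3 = {5, 6, 7, 9}  B4 = {3, 5, 6, 9}  B5 = {2, 5, 7, 9}  B6 = {1, 3, 6, 9}
Tree: B1–B2, B1–B3, B3–B4, B3–B5, B4–B6
Each bag holds 4 vertices, so the decomposition has width 3, which upper-bounds the treewidth. On the other hand G contains the 4-clique {1, 3, 6, 9}. A clique must lie in a single bag of any decomposition, so no decomposition can have width below 3. Therefore the treewidth is 3.

3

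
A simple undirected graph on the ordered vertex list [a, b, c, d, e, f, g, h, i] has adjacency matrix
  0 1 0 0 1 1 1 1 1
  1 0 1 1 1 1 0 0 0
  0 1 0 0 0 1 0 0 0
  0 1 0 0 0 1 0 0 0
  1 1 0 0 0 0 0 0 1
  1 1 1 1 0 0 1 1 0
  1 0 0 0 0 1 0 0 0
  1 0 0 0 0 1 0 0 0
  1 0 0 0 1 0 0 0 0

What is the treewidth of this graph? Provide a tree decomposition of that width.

The largest bag has 3 vertices, giving width 2; this decomposition certifies tw(G) ≤ 2. Conversely, {a, b, e} is a clique of size 3, and the vertices of any clique must share a bag in every tree decomposition; so some bag has ≥ 3 vertices and tw(G) ≥ 2. The upper and lower bounds meet at 2, so that is the treewidth.

Treewidth 2.
One optimal decomposition is:
Bags: B1 = {a, b, f}  B2 = {a, b, e}  B3 = {b, c, f}  B4 = {a, e, i}  B5 = {b, d, f}  B6 = {a, f, g}  B7 = {a, f, h}
Tree: B1–B2, B1–B3, B2–B4, B1–B5, B1–B6, B1–B7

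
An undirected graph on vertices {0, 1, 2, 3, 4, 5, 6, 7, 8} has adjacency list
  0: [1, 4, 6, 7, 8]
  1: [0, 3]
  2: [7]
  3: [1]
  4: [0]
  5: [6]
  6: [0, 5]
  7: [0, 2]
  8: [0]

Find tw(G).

A width-1 tree decomposition is:
Bags: B1 = {0, 6}  B2 = {0, 4}  B3 = {0, 1}  B4 = {5, 6}  B5 = {0, 7}  B6 = {1, 3}  B7 = {0, 8}  B8 = {2, 7}
Tree: B1–B2, B1–B3, B1–B4, B2–B5, B3–B6, B2–B7, B5–B8
Every bag has size at most 2, so the width is 2 − 1 = 1 and tw(G) ≤ 1. Any graph with an edge has treewidth ≥ 1, and G has the edge 0–6. Therefore the treewidth is 1.

1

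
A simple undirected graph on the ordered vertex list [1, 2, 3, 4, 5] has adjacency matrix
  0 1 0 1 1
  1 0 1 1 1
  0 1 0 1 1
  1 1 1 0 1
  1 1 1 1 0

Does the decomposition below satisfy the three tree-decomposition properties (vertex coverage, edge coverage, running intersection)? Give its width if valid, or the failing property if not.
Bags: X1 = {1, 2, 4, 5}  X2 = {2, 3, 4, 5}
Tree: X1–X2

Yes; width 3.

Every vertex of G appears in some bag (union = {1, 2, 3, 4, 5}); every edge is covered by a bag; and for each vertex v the set of bags containing v is connected in the bag tree. The decomposition is therefore valid. The largest bag has 4 vertices, so the width is 3.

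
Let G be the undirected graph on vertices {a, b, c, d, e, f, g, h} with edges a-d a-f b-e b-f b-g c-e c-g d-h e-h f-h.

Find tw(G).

A width-2 tree decomposition is:
Bags: B1 = {b, c, g}  B2 = {b, c, e}  B3 = {b, e, f}  B4 = {e, f, h}  B5 = {a, f, h}  B6 = {a, d, h}
Tree: B1–B2, B2–B3, B3–B4, B4–B5, B5–B6
Every bag has size at most 3, so the width is 3 − 1 = 2 and tw(G) ≤ 2. Since g–c–e–b–g is a cycle in G, G is not acyclic. Forests are exactly the graphs of treewidth ≤ 1, so tw(G) ≥ 2. Combining the bounds, tw(G) = 2.

2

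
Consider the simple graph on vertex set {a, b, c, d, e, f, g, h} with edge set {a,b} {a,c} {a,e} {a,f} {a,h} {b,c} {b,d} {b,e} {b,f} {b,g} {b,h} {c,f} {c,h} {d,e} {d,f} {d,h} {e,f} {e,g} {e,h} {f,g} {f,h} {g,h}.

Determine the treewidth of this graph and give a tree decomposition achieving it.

Treewidth 4.
One such decomposition:
Bags: B1 = {a, b, e, f, h}  B2 = {a, b, c, f, h}  B3 = {b, e, f, g, h}  B4 = {b, d, e, f, h}
Tree: B1–B2, B1–B3, B1–B4

Every bag has size at most 5, so the width is 5 − 1 = 4 and tw(G) ≤ 4. On the other hand G contains the 5-clique {b, d, e, f, h}. A clique must lie in a single bag of any decomposition, so no decomposition can have width below 4. Hence tw(G) = 4 exactly.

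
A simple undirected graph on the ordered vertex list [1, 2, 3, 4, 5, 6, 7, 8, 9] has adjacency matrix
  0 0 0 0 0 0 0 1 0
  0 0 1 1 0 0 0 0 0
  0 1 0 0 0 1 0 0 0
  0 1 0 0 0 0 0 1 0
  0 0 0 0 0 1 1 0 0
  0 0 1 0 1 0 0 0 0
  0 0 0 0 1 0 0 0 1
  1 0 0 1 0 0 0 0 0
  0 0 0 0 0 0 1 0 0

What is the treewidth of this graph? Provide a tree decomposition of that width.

Treewidth 1.
Bags: B1 = {1, 8}  B2 = {4, 8}  B3 = {2, 4}  B4 = {2, 3}  B5 = {3, 6}  B6 = {5, 6}  B7 = {5, 7}  B8 = {7, 9}
Tree: B1–B2, B2–B3, B3–B4, B4–B5, B5–B6, B6–B7, B7–B8

The largest bag has 2 vertices, giving width 1; this decomposition certifies tw(G) ≤ 1. G has an edge, so its treewidth is at least 1. The upper and lower bounds meet at 1, so that is the treewidth.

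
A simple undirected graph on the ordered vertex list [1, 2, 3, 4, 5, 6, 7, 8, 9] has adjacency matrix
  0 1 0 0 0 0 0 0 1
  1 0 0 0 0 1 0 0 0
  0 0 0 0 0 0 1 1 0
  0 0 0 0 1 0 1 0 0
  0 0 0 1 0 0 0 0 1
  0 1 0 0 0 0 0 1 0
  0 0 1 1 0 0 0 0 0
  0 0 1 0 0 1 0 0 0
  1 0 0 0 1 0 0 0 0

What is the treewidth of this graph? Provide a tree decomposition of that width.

Treewidth 2.
One optimal decomposition is:
Bags: B1 = {2, 6, 8}  B2 = {2, 3, 8}  B3 = {2, 3, 7}  B4 = {2, 4, 7}  B5 = {2, 4, 5}  B6 = {2, 5, 9}  B7 = {1, 2, 9}
Tree: B1–B2, B2–B3, B3–B4, B4–B5, B5–B6, B6–B7

Each bag holds 3 vertices, so the decomposition has width 2, which upper-bounds the treewidth. Since 2–6–8–3–7–4–5–9–1–2 is a cycle in G, G is not acyclic. Forests are exactly the graphs of treewidth ≤ 1, so tw(G) ≥ 2. The upper and lower bounds meet at 2, so that is the treewidth.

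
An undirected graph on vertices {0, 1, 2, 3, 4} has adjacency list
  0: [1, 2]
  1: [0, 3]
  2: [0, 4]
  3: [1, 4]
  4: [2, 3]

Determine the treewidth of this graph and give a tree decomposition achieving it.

Every bag has size at most 3, so the width is 3 − 1 = 2 and tw(G) ≤ 2. The edges 0–2–4–3–1–0 form a cycle, so G is not a tree and its treewidth is at least 2. Combining the bounds, tw(G) = 2.

Treewidth 2.
One such decomposition:
Bags: B1 = {0, 2, 4}  B2 = {0, 3, 4}  B3 = {0, 1, 3}
Tree: B1–B2, B2–B3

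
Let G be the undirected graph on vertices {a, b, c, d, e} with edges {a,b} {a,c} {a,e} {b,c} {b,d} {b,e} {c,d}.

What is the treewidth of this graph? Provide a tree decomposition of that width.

Treewidth 2.
One optimal decomposition is:
Bags: B1 = {a, b, c}  B2 = {b, c, d}  B3 = {a, b, e}
Tree: B1–B2, B1–B3

Every bag has size at most 3, so the width is 3 − 1 = 2 and tw(G) ≤ 2. On the other hand G contains the 3-clique {a, b, e}. A clique must lie in a single bag of any decomposition, so no decomposition can have width below 2. The upper and lower bounds meet at 2, so that is the treewidth.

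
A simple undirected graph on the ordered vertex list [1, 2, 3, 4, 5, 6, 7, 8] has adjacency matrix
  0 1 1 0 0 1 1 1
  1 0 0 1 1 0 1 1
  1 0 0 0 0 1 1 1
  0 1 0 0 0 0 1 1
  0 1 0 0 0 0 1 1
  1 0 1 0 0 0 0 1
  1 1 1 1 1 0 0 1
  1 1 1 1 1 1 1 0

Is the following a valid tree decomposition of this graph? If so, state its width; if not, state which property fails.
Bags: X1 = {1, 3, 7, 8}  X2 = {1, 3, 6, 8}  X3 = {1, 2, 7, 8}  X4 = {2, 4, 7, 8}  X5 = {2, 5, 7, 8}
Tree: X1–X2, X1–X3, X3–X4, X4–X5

Yes; width 3.

Checking the three conditions: (i) the bags cover all of {1, 2, 3, 4, 5, 6, 7, 8}; (ii) for each edge, some bag contains both endpoints; (iii) the bags containing any fixed vertex form a subtree. All hold, so the decomposition is valid with width 4 − 1 = 3.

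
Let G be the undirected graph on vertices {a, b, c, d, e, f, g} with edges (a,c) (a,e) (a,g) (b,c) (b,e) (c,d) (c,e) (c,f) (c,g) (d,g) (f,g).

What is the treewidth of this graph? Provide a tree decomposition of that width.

Treewidth 2.
Bags: B1 = {a, c, g}  B2 = {c, f, g}  B3 = {a, c, e}  B4 = {b, c, e}  B5 = {c, d, g}
Tree: B1–B2, B1–B3, B3–B4, B1–B5

The largest bag has 3 vertices, giving width 2; this decomposition certifies tw(G) ≤ 2. On the other hand G contains the 3-clique {c, d, g}. A clique must lie in a single bag of any decomposition, so no decomposition can have width below 2. The upper and lower bounds meet at 2, so that is the treewidth.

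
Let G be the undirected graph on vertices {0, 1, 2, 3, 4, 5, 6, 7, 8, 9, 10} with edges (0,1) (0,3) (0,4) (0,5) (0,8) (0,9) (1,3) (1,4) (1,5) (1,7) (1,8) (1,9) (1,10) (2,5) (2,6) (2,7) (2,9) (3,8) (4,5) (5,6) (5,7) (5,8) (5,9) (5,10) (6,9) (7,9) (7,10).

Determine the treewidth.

A width-3 tree decomposition is:
Bags: B1 = {0, 1, 5, 9}  B2 = {1, 5, 7, 9}  B3 = {2, 5, 7, 9}  B4 = {0, 1, 5, 8}  B5 = {2, 5, 6, 9}  B6 = {1, 5, 7, 10}  B7 = {0, 1, 3, 8}  B8 = {0, 1, 4, 5}
Tree: B1–B2, B2–B3, B1–B4, B3–B5, B2–B6, B4–B7, B1–B8
Each bag holds 4 vertices, so the decomposition has width 3, which upper-bounds the treewidth. Conversely, {0, 1, 3, 8} is a clique of size 4, and the vertices of any clique must share a bag in every tree decomposition; so some bag has ≥ 4 vertices and tw(G) ≥ 3. The upper and lower bounds meet at 3, so that is the treewidth.

3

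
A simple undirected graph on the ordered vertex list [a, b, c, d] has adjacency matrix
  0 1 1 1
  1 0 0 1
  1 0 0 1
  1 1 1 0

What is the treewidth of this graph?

2

A width-2 tree decomposition is:
Bags: B1 = {a, b, d}  B2 = {a, c, d}
Tree: B1–B2
The largest bag has 3 vertices, giving width 2; this decomposition certifies tw(G) ≤ 2. Conversely, {a, c, d} is a clique of size 3, and the vertices of any clique must share a bag in every tree decomposition; so some bag has ≥ 3 vertices and tw(G) ≥ 2. Combining the bounds, tw(G) = 2.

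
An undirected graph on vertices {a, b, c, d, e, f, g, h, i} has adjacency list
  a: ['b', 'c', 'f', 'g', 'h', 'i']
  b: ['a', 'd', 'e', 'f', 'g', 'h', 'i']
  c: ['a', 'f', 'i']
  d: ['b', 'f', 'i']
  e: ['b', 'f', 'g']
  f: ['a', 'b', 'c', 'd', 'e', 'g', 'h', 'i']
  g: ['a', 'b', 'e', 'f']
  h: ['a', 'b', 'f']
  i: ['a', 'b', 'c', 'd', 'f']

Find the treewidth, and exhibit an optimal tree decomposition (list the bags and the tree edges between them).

Treewidth 3.
Bags: B1 = {b, d, f, i}  B2 = {a, b, f, i}  B3 = {a, b, f, g}  B4 = {a, c, f, i}  B5 = {a, b, f, h}  B6 = {b, e, f, g}
Tree: B1–B2, B2–B3, B2–B4, B3–B5, B3–B6

Every bag has size at most 4, so the width is 4 − 1 = 3 and tw(G) ≤ 3. For the lower bound, the 4 vertices {a, c, f, i} are pairwise adjacent, and any tree decomposition puts a clique entirely inside one bag — forcing width ≥ 3. Therefore the treewidth is 3.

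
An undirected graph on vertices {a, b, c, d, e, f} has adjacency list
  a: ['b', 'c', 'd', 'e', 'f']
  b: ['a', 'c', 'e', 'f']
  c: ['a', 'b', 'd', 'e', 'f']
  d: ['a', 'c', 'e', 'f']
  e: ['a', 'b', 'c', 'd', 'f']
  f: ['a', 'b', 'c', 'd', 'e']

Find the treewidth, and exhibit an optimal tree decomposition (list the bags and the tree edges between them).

Treewidth 4.
One optimal decomposition is:
Bags: B1 = {a, b, c, e, f}  B2 = {a, c, d, e, f}
Tree: B1–B2

The largest bag has 5 vertices, giving width 4; this decomposition certifies tw(G) ≤ 4. Conversely, {a, c, d, e, f} is a clique of size 5, and the vertices of any clique must share a bag in every tree decomposition; so some bag has ≥ 5 vertices and tw(G) ≥ 4. The upper and lower bounds meet at 4, so that is the treewidth.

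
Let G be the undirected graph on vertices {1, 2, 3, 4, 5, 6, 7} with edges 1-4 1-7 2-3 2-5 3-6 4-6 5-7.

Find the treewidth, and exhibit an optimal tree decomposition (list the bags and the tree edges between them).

Each bag holds 3 vertices, so the decomposition has width 2, which upper-bounds the treewidth. Since 4–6–3–2–5–7–1–4 is a cycle in G, G is not acyclic. Forests are exactly the graphs of treewidth ≤ 1, so tw(G) ≥ 2. Hence tw(G) = 2 exactly.

Treewidth 2.
Bags: B1 = {3, 4, 6}  B2 = {2, 3, 4}  B3 = {2, 4, 5}  B4 = {4, 5, 7}  B5 = {1, 4, 7}
Tree: B1–B2, B2–B3, B3–B4, B4–B5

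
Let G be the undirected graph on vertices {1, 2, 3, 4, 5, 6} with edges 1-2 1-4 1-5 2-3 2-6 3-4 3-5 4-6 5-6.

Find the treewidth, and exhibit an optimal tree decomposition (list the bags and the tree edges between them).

The largest bag has 4 vertices, giving width 3; this decomposition certifies tw(G) ≤ 3. For the lower bound: the 4 vertex sets {2,6}, {3,4}, {5}, {1} are disjoint, each induces a connected subgraph, and every pair is joined by at least one edge of G. Contracting each set to a single vertex therefore yields K_{4} as a minor, and since treewidth is minor-monotone, tw(G) ≥ tw(K_{4}) = 3. The upper and lower bounds meet at 3, so that is the treewidth.

Treewidth 3.
Bags: B1 = {2, 4, 5, 6}  B2 = {2, 3, 4, 5}  B3 = {1, 2, 4, 5}
Tree: B1–B2, B2–B3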